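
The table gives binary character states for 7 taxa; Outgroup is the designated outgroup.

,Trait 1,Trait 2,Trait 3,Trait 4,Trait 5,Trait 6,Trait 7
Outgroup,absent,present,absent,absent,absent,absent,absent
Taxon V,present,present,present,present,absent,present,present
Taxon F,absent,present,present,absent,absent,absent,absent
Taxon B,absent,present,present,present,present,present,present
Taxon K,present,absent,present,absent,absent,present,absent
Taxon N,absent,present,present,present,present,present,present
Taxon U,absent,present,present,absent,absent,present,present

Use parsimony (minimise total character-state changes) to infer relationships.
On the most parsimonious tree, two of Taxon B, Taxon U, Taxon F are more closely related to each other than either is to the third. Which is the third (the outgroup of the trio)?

Taxon F

Character polarity is set by the outgroup: the derived state is whichever differs from the outgroup's state, so for Trait 2 the derived state is 'absent', and for the remaining characters it is 'present'.
Trait 1 (state 'present') occurs in Taxon K and Taxon V but conflicts with the nesting implied by the other characters — most parsimoniously interpreted as homoplasy.
Trait 2 (derived state 'absent') is unique to Taxon K (autapomorphy; uninformative for grouping).
All ingroup taxa share the derived state 'present' for Trait 3; it defines the ingroup but does not resolve relationships within it.
Trait 4: derived state 'present' in Taxon B, Taxon N, and Taxon V only — synapomorphy for {Taxon B, Taxon N, Taxon V}.
Only Taxon B and Taxon N show the derived state 'present' for Trait 5, supporting them as a clade.
Only Taxon B, Taxon K, Taxon N, Taxon U, and Taxon V show the derived state 'present' for Trait 6, supporting them as a clade.
Only Taxon B, Taxon N, Taxon U, and Taxon V show the derived state 'present' for Trait 7, supporting them as a clade.
Most parsimonious ingroup topology: ((((Taxon V,(Taxon B,Taxon N)),Taxon U),Taxon K),Taxon F).
Taxon B and Taxon U share a more recent common ancestor with each other than either does with Taxon F, so Taxon F is the least closely related of the three.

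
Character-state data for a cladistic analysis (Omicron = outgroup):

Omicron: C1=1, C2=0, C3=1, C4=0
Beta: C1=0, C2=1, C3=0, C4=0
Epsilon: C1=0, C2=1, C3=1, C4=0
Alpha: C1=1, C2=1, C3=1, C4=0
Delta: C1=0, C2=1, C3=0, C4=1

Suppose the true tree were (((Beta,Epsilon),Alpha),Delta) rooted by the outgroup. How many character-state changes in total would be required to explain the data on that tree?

6

Map each character onto (((Beta,Epsilon),Alpha),Delta) (rooted by Omicron) and count the minimum state changes it requires (Fitch parsimony):
C1: 2; C2: 1; C3: 2; C4: 1.
Total tree length = 6.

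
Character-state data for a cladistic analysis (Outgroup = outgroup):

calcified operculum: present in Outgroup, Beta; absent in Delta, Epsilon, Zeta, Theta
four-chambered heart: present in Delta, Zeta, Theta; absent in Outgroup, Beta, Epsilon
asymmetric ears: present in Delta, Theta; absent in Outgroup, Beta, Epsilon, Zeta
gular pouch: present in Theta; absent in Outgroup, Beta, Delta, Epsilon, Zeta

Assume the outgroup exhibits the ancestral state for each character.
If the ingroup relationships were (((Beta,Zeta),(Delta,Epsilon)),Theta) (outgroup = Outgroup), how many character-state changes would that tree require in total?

Map each character onto (((Beta,Zeta),(Delta,Epsilon)),Theta) (rooted by Outgroup) and count the minimum state changes it requires (Fitch parsimony):
calcified operculum: 2; four-chambered heart: 3; asymmetric ears: 2; gular pouch: 1.
Total tree length = 8.

8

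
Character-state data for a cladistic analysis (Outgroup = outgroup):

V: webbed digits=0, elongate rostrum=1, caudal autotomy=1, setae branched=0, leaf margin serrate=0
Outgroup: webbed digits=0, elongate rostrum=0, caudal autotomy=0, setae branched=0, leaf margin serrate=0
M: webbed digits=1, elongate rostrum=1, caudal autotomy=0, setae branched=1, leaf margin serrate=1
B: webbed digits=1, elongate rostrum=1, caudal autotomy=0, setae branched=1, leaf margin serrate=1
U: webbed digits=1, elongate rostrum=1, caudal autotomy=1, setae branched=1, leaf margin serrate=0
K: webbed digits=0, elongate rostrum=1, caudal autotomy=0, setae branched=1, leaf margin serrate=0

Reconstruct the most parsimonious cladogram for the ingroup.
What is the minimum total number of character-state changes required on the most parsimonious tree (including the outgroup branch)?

6

The outgroup has state '0' for every character, so '1' is the derived state throughout.
webbed digits (derived state '1') is shared by B, M, and U — a synapomorphy uniting that clade.
All ingroup taxa share the derived state '1' for elongate rostrum; it defines the ingroup but does not resolve relationships within it.
caudal autotomy groups U and V, which is incompatible with the clades supported by the remaining characters; treating it as convergent (homoplasy) costs fewer steps than any alternative tree.
setae branched: derived state '1' in B, K, M, and U only — synapomorphy for {B, K, M, U}.
leaf margin serrate (derived state '1') is shared by B and M — a synapomorphy uniting that clade.
Most parsimonious ingroup topology: (V,(K,((M,B),U))).
Changes per character on this tree: webbed digits: 1; elongate rostrum: 1; caudal autotomy: 2; setae branched: 1; leaf margin serrate: 1.
Total = 6.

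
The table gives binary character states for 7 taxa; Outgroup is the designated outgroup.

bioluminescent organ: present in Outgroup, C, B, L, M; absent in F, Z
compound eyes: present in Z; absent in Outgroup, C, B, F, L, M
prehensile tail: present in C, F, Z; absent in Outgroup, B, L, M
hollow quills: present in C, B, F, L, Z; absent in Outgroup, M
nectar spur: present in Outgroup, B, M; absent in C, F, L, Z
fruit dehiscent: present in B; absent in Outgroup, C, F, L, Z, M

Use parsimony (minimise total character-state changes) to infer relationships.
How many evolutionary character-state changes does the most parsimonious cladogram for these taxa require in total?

6

Character polarity is set by the outgroup: the derived state is whichever differs from the outgroup's state, so for bioluminescent organ, nectar spur the derived state is 'absent', and for the remaining characters it is 'present'.
bioluminescent organ (derived state 'absent') is shared by F and Z — a synapomorphy uniting that clade.
compound eyes: derived state 'present' in Z only — an autapomorphy, so it tells us nothing about relationships among taxa.
prehensile tail (derived state 'present') is shared by C, F, and Z — a synapomorphy uniting that clade.
Only B, C, F, L, and Z show the derived state 'present' for hollow quills, supporting them as a clade.
Only C, F, L, and Z show the derived state 'absent' for nectar spur, supporting them as a clade.
fruit dehiscent: derived state 'present' in B only — an autapomorphy, so it tells us nothing about relationships among taxa.
Most parsimonious ingroup topology: ((((C,(F,Z)),L),B),M).
Changes per character on this tree: bioluminescent organ: 1; compound eyes: 1; prehensile tail: 1; hollow quills: 1; nectar spur: 1; fruit dehiscent: 1.
Total = 6.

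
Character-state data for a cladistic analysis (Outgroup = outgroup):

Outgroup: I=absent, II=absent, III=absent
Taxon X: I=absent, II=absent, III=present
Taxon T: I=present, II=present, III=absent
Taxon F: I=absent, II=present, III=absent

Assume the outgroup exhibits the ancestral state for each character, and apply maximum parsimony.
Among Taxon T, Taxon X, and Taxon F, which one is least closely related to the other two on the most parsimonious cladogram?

Taxon X

The outgroup has state 'absent' for every character, so 'present' is the derived state throughout.
I: derived state 'present' in Taxon T only — an autapomorphy, so it tells us nothing about relationships among taxa.
II: derived state 'present' in Taxon F and Taxon T only — synapomorphy for {Taxon F, Taxon T}.
III (derived state 'present') is unique to Taxon X (autapomorphy; uninformative for grouping).
Most parsimonious ingroup topology: (Taxon X,(Taxon T,Taxon F)).
Taxon T and Taxon F share a more recent common ancestor with each other than either does with Taxon X, so Taxon X is the least closely related of the three.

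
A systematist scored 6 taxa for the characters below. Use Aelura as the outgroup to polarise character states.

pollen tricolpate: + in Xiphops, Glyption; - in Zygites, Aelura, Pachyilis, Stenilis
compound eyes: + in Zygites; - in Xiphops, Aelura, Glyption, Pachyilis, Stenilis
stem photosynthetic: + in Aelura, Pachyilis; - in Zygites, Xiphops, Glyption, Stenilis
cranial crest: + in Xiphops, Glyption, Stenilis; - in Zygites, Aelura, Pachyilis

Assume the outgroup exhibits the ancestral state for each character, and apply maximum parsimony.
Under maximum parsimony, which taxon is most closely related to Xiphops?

Character polarity is set by the outgroup: the derived state is whichever differs from the outgroup's state, so for stem photosynthetic the derived state is '-', and for the remaining characters it is '+'.
Only Glyption and Xiphops show the derived state '+' for pollen tricolpate, supporting them as a clade.
compound eyes: derived state '+' in Zygites only — an autapomorphy, so it tells us nothing about relationships among taxa.
stem photosynthetic (derived state '-') is shared by Glyption, Stenilis, Xiphops, and Zygites — a synapomorphy uniting that clade.
Only Glyption, Stenilis, and Xiphops show the derived state '+' for cranial crest, supporting them as a clade.
Most parsimonious ingroup topology: ((Zygites,((Xiphops,Glyption),Stenilis)),Pachyilis).
Xiphops and Glyption form a cherry on this tree, so they are sister taxa.

Glyption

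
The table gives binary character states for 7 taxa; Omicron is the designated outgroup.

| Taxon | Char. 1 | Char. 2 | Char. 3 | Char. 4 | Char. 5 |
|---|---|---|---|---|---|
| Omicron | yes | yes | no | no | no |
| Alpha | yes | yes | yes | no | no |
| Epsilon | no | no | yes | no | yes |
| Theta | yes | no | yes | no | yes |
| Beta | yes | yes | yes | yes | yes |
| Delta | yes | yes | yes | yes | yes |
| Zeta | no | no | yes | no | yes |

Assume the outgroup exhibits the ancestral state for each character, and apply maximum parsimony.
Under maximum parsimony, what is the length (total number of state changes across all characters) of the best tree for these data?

5

Character polarity is set by the outgroup: the derived state is whichever differs from the outgroup's state, so for Char. 1, Char. 2 the derived state is 'no', and for the remaining characters it is 'yes'.
Only Epsilon and Zeta show the derived state 'no' for Char. 1, supporting them as a clade.
Char. 2: derived state 'no' in Epsilon, Theta, and Zeta only — synapomorphy for {Epsilon, Theta, Zeta}.
Char. 3 (derived state 'yes') is shared by all ingroup taxa — unites the whole ingroup.
Char. 4: derived state 'yes' in Beta and Delta only — synapomorphy for {Beta, Delta}.
Char. 5: derived state 'yes' in Beta, Delta, Epsilon, Theta, and Zeta only — synapomorphy for {Beta, Delta, Epsilon, Theta, Zeta}.
Most parsimonious ingroup topology: (Alpha,(((Epsilon,Zeta),Theta),(Beta,Delta))).
Changes per character on this tree: Char. 1: 1; Char. 2: 1; Char. 3: 1; Char. 4: 1; Char. 5: 1.
Total = 5.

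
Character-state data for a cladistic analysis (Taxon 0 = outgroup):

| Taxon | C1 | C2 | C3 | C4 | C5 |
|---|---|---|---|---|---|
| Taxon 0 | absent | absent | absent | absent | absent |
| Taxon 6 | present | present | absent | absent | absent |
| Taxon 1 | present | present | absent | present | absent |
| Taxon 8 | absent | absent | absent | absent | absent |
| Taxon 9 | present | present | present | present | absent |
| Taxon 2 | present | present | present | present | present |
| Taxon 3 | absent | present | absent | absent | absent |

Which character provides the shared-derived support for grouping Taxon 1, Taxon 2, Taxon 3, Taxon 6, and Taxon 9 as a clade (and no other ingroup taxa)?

The outgroup has state 'absent' for every character, so 'present' is the derived state throughout.
Only Taxon 1, Taxon 2, Taxon 6, and Taxon 9 show the derived state 'present' for C1, supporting them as a clade.
C2 (derived state 'present') is shared by Taxon 1, Taxon 2, Taxon 3, Taxon 6, and Taxon 9 — a synapomorphy uniting that clade.
Only Taxon 2 and Taxon 9 show the derived state 'present' for C3, supporting them as a clade.
C4: derived state 'present' in Taxon 1, Taxon 2, and Taxon 9 only — synapomorphy for {Taxon 1, Taxon 2, Taxon 9}.
C5: derived state 'present' in Taxon 2 only — an autapomorphy, so it tells us nothing about relationships among taxa.
Most parsimonious ingroup topology: (((Taxon 6,(Taxon 1,(Taxon 9,Taxon 2))),Taxon 3),Taxon 8).
The clade {Taxon 1, Taxon 2, Taxon 3, Taxon 6, Taxon 9} is supported by C2: its derived state 'present' occurs in exactly those taxa and in no other taxon (including the outgroup).

C2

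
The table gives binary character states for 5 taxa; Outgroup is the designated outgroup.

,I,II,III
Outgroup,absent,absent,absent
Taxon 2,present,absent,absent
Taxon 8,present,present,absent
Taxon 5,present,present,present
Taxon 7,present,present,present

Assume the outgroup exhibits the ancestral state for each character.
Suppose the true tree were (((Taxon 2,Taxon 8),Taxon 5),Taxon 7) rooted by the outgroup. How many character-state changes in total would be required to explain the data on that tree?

5

Map each character onto (((Taxon 2,Taxon 8),Taxon 5),Taxon 7) (rooted by Outgroup) and count the minimum state changes it requires (Fitch parsimony):
I: 1; II: 2; III: 2.
Total tree length = 5.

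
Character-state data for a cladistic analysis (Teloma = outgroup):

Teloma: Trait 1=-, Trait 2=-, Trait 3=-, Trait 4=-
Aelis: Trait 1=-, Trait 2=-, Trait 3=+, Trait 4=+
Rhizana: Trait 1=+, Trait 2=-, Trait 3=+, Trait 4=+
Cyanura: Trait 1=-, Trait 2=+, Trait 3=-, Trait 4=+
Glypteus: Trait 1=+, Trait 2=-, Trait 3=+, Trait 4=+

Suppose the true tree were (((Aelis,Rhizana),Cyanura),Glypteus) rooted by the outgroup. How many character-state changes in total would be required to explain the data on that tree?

6

Map each character onto (((Aelis,Rhizana),Cyanura),Glypteus) (rooted by Teloma) and count the minimum state changes it requires (Fitch parsimony):
Trait 1: 2; Trait 2: 1; Trait 3: 2; Trait 4: 1.
Total tree length = 6.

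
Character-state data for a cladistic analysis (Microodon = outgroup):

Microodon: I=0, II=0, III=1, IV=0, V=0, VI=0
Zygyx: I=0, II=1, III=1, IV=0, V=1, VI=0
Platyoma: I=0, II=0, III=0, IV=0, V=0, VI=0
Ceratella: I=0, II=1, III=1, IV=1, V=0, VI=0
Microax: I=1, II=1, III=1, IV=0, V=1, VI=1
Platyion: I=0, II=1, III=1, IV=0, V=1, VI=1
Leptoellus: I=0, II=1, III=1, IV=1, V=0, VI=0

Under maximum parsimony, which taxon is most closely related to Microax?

Platyion

Character polarity is set by the outgroup: the derived state is whichever differs from the outgroup's state, so for III the derived state is '0', and for the remaining characters it is '1'.
I: derived state '1' in Microax only — an autapomorphy, so it tells us nothing about relationships among taxa.
Only Ceratella, Leptoellus, Microax, Platyion, and Zygyx show the derived state '1' for II, supporting them as a clade.
III (derived state '0') is unique to Platyoma (autapomorphy; uninformative for grouping).
IV: derived state '1' in Ceratella and Leptoellus only — synapomorphy for {Ceratella, Leptoellus}.
Only Microax, Platyion, and Zygyx show the derived state '1' for V, supporting them as a clade.
VI: derived state '1' in Microax and Platyion only — synapomorphy for {Microax, Platyion}.
Most parsimonious ingroup topology: (((Zygyx,(Microax,Platyion)),(Ceratella,Leptoellus)),Platyoma).
Microax and Platyion form a cherry on this tree, so they are sister taxa.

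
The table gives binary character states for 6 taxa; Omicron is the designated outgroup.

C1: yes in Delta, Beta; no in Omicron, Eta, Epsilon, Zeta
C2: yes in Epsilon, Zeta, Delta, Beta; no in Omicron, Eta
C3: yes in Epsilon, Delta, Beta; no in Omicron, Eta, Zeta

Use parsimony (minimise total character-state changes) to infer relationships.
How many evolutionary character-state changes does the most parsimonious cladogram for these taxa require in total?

3

The outgroup has state 'no' for every character, so 'yes' is the derived state throughout.
C1 (derived state 'yes') is shared by Beta and Delta — a synapomorphy uniting that clade.
C2: derived state 'yes' in Beta, Delta, Epsilon, and Zeta only — synapomorphy for {Beta, Delta, Epsilon, Zeta}.
C3: derived state 'yes' in Beta, Delta, and Epsilon only — synapomorphy for {Beta, Delta, Epsilon}.
Most parsimonious ingroup topology: (Eta,((Epsilon,(Delta,Beta)),Zeta)).
Changes per character on this tree: C1: 1; C2: 1; C3: 1.
Total = 3.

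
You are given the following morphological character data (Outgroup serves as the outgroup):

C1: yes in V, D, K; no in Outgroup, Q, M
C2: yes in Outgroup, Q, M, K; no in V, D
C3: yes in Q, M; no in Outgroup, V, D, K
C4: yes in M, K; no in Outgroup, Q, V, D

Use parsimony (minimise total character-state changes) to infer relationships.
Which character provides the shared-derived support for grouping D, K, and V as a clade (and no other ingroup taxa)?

Character polarity is set by the outgroup: the derived state is whichever differs from the outgroup's state, so for C2 the derived state is 'no', and for the remaining characters it is 'yes'.
C1 (derived state 'yes') is shared by D, K, and V — a synapomorphy uniting that clade.
C2: derived state 'no' in D and V only — synapomorphy for {D, V}.
C3 (derived state 'yes') is shared by M and Q — a synapomorphy uniting that clade.
C4 (state 'yes') occurs in K and M but conflicts with the nesting implied by the other characters — most parsimoniously interpreted as homoplasy.
Most parsimonious ingroup topology: ((Q,M),((V,D),K)).
The clade {D, K, V} is supported by C1: its derived state 'yes' occurs in exactly those taxa and in no other taxon (including the outgroup).

C1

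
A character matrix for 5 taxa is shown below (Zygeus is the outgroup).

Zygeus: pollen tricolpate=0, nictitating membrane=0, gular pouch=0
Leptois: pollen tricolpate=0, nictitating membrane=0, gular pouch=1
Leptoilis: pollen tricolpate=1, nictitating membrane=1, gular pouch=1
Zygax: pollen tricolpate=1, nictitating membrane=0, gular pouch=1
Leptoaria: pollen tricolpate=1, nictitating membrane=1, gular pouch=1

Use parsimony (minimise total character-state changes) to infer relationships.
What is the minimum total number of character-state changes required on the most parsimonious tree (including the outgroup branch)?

The outgroup has state '0' for every character, so '1' is the derived state throughout.
pollen tricolpate: derived state '1' in Leptoaria, Leptoilis, and Zygax only — synapomorphy for {Leptoaria, Leptoilis, Zygax}.
nictitating membrane: derived state '1' in Leptoaria and Leptoilis only — synapomorphy for {Leptoaria, Leptoilis}.
All ingroup taxa share the derived state '1' for gular pouch; it defines the ingroup but does not resolve relationships within it.
Most parsimonious ingroup topology: (Leptois,((Leptoilis,Leptoaria),Zygax)).
Changes per character on this tree: pollen tricolpate: 1; nictitating membrane: 1; gular pouch: 1.
Total = 3.

3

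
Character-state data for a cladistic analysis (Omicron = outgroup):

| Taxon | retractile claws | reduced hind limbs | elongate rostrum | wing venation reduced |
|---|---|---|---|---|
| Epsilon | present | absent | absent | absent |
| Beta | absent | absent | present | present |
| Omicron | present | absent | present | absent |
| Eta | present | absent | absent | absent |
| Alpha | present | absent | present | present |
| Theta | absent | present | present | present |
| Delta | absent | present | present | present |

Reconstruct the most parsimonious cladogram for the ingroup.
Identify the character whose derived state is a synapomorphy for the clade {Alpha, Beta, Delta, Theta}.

Character polarity is set by the outgroup: the derived state is whichever differs from the outgroup's state, so for retractile claws, elongate rostrum the derived state is 'absent', and for the remaining characters it is 'present'.
Only Beta, Delta, and Theta show the derived state 'absent' for retractile claws, supporting them as a clade.
Only Delta and Theta show the derived state 'present' for reduced hind limbs, supporting them as a clade.
elongate rostrum (derived state 'absent') is shared by Epsilon and Eta — a synapomorphy uniting that clade.
Only Alpha, Beta, Delta, and Theta show the derived state 'present' for wing venation reduced, supporting them as a clade.
Most parsimonious ingroup topology: (((Beta,(Delta,Theta)),Alpha),(Eta,Epsilon)).
The clade {Alpha, Beta, Delta, Theta} is supported by wing venation reduced: its derived state 'present' occurs in exactly those taxa and in no other taxon (including the outgroup).

wing venation reduced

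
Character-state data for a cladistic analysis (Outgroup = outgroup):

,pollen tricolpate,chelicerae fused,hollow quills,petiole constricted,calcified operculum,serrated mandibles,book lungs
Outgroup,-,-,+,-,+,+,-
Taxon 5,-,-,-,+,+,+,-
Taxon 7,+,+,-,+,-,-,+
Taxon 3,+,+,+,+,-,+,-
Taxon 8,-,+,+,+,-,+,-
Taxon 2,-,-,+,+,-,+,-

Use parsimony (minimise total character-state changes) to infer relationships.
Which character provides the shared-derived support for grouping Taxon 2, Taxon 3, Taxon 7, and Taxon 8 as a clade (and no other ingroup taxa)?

Character polarity is set by the outgroup: the derived state is whichever differs from the outgroup's state, so for hollow quills, calcified operculum, serrated mandibles the derived state is '-', and for the remaining characters it is '+'.
pollen tricolpate: derived state '+' in Taxon 3 and Taxon 7 only — synapomorphy for {Taxon 3, Taxon 7}.
Only Taxon 3, Taxon 7, and Taxon 8 show the derived state '+' for chelicerae fused, supporting them as a clade.
hollow quills groups Taxon 5 and Taxon 7, which is incompatible with the clades supported by the remaining characters; treating it as convergent (homoplasy) costs fewer steps than any alternative tree.
petiole constricted (derived state '+') is shared by all ingroup taxa — unites the whole ingroup.
calcified operculum (derived state '-') is shared by Taxon 2, Taxon 3, Taxon 7, and Taxon 8 — a synapomorphy uniting that clade.
serrated mandibles: derived state '-' in Taxon 7 only — an autapomorphy, so it tells us nothing about relationships among taxa.
book lungs (derived state '+') is unique to Taxon 7 (autapomorphy; uninformative for grouping).
Most parsimonious ingroup topology: (Taxon 5,(((Taxon 7,Taxon 3),Taxon 8),Taxon 2)).
The clade {Taxon 2, Taxon 3, Taxon 7, Taxon 8} is supported by calcified operculum: its derived state '-' occurs in exactly those taxa and in no other taxon (including the outgroup).

calcified operculum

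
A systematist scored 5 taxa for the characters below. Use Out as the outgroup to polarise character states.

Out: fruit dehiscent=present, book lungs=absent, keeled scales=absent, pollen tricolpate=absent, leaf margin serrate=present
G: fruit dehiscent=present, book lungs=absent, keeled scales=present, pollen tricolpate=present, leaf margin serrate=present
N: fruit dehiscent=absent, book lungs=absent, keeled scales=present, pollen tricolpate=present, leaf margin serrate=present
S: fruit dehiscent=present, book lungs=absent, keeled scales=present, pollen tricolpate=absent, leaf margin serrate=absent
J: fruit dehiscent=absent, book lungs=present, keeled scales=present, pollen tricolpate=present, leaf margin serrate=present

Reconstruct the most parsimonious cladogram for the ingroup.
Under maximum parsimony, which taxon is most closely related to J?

N

Character polarity is set by the outgroup: the derived state is whichever differs from the outgroup's state, so for fruit dehiscent, leaf margin serrate the derived state is 'absent', and for the remaining characters it is 'present'.
fruit dehiscent: derived state 'absent' in J and N only — synapomorphy for {J, N}.
book lungs (derived state 'present') is unique to J (autapomorphy; uninformative for grouping).
All ingroup taxa share the derived state 'present' for keeled scales; it defines the ingroup but does not resolve relationships within it.
Only G, J, and N show the derived state 'present' for pollen tricolpate, supporting them as a clade.
leaf margin serrate (derived state 'absent') is unique to S (autapomorphy; uninformative for grouping).
Most parsimonious ingroup topology: ((G,(N,J)),S).
J and N form a cherry on this tree, so they are sister taxa.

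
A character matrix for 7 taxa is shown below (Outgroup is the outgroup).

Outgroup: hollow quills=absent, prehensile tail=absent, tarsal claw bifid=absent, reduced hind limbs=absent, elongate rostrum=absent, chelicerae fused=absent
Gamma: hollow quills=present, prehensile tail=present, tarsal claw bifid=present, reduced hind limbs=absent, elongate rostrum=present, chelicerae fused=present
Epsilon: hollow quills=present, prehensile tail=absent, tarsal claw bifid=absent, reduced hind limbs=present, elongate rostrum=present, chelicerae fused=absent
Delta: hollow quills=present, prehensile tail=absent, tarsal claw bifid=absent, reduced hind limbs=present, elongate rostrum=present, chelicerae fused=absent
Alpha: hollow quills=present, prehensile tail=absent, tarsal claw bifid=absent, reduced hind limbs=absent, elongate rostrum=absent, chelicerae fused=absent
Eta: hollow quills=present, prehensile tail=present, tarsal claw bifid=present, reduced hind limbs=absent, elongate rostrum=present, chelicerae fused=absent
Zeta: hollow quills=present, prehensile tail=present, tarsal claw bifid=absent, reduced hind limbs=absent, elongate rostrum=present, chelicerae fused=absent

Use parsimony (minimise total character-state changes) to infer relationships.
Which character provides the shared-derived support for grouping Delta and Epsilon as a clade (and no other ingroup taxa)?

reduced hind limbs

The outgroup has state 'absent' for every character, so 'present' is the derived state throughout.
All ingroup taxa share the derived state 'present' for hollow quills; it defines the ingroup but does not resolve relationships within it.
Only Eta, Gamma, and Zeta show the derived state 'present' for prehensile tail, supporting them as a clade.
Only Eta and Gamma show the derived state 'present' for tarsal claw bifid, supporting them as a clade.
reduced hind limbs (derived state 'present') is shared by Delta and Epsilon — a synapomorphy uniting that clade.
elongate rostrum (derived state 'present') is shared by Delta, Epsilon, Eta, Gamma, and Zeta — a synapomorphy uniting that clade.
chelicerae fused: derived state 'present' in Gamma only — an autapomorphy, so it tells us nothing about relationships among taxa.
Most parsimonious ingroup topology: ((((Gamma,Eta),Zeta),(Epsilon,Delta)),Alpha).
The clade {Delta, Epsilon} is supported by reduced hind limbs: its derived state 'present' occurs in exactly those taxa and in no other taxon (including the outgroup).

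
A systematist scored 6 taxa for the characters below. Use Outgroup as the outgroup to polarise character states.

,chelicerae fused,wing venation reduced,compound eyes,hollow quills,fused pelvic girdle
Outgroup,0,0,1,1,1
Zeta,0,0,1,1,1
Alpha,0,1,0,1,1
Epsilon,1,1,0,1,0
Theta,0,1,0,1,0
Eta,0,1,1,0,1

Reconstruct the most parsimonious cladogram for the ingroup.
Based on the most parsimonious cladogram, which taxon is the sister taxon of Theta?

Epsilon

Character polarity is set by the outgroup: the derived state is whichever differs from the outgroup's state, so for compound eyes, hollow quills, fused pelvic girdle the derived state is '0', and for the remaining characters it is '1'.
chelicerae fused: derived state '1' in Epsilon only — an autapomorphy, so it tells us nothing about relationships among taxa.
wing venation reduced (derived state '1') is shared by Alpha, Epsilon, Eta, and Theta — a synapomorphy uniting that clade.
compound eyes: derived state '0' in Alpha, Epsilon, and Theta only — synapomorphy for {Alpha, Epsilon, Theta}.
hollow quills (derived state '0') is unique to Eta (autapomorphy; uninformative for grouping).
fused pelvic girdle (derived state '0') is shared by Epsilon and Theta — a synapomorphy uniting that clade.
Most parsimonious ingroup topology: (Zeta,((Alpha,(Epsilon,Theta)),Eta)).
Theta and Epsilon form a cherry on this tree, so they are sister taxa.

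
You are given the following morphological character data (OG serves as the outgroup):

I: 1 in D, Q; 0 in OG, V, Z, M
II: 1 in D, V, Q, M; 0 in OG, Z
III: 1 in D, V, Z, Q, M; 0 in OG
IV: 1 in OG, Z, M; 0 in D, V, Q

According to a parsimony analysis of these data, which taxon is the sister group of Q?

D

Character polarity is set by the outgroup: the derived state is whichever differs from the outgroup's state, so for IV the derived state is '0', and for the remaining characters it is '1'.
Only D and Q show the derived state '1' for I, supporting them as a clade.
Only D, M, Q, and V show the derived state '1' for II, supporting them as a clade.
III (derived state '1') is shared by all ingroup taxa — unites the whole ingroup.
IV: derived state '0' in D, Q, and V only — synapomorphy for {D, Q, V}.
Most parsimonious ingroup topology: ((((D,Q),V),M),Z).
Q and D form a cherry on this tree, so they are sister taxa.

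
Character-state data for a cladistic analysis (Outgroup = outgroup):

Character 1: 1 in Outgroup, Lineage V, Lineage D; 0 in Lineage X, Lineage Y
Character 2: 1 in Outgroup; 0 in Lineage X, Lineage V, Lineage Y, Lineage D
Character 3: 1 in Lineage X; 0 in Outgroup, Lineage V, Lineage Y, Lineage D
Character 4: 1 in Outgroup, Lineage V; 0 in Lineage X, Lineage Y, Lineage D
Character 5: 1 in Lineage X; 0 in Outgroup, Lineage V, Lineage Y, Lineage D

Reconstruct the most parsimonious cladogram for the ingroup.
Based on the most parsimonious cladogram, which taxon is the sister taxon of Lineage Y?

Lineage X

Character polarity is set by the outgroup: the derived state is whichever differs from the outgroup's state, so for Character 1, Character 2, Character 4 the derived state is '0', and for the remaining characters it is '1'.
Character 1: derived state '0' in Lineage X and Lineage Y only — synapomorphy for {Lineage X, Lineage Y}.
All ingroup taxa share the derived state '0' for Character 2; it defines the ingroup but does not resolve relationships within it.
Character 3: derived state '1' in Lineage X only — an autapomorphy, so it tells us nothing about relationships among taxa.
Character 4: derived state '0' in Lineage D, Lineage X, and Lineage Y only — synapomorphy for {Lineage D, Lineage X, Lineage Y}.
Character 5 (derived state '1') is unique to Lineage X (autapomorphy; uninformative for grouping).
Most parsimonious ingroup topology: (((Lineage X,Lineage Y),Lineage D),Lineage V).
Lineage Y and Lineage X form a cherry on this tree, so they are sister taxa.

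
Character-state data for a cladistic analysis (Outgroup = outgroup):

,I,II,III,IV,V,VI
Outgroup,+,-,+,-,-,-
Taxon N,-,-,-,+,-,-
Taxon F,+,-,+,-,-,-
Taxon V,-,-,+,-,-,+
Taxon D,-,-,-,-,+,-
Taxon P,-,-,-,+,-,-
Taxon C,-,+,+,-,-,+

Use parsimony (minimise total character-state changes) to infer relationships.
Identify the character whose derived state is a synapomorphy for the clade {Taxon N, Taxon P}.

Character polarity is set by the outgroup: the derived state is whichever differs from the outgroup's state, so for I, III the derived state is '-', and for the remaining characters it is '+'.
I (derived state '-') is shared by Taxon C, Taxon D, Taxon N, Taxon P, and Taxon V — a synapomorphy uniting that clade.
II (derived state '+') is unique to Taxon C (autapomorphy; uninformative for grouping).
III: derived state '-' in Taxon D, Taxon N, and Taxon P only — synapomorphy for {Taxon D, Taxon N, Taxon P}.
Only Taxon N and Taxon P show the derived state '+' for IV, supporting them as a clade.
V: derived state '+' in Taxon D only — an autapomorphy, so it tells us nothing about relationships among taxa.
VI: derived state '+' in Taxon C and Taxon V only — synapomorphy for {Taxon C, Taxon V}.
Most parsimonious ingroup topology: ((((Taxon N,Taxon P),Taxon D),(Taxon V,Taxon C)),Taxon F).
The clade {Taxon N, Taxon P} is supported by IV: its derived state '+' occurs in exactly those taxa and in no other taxon (including the outgroup).

IV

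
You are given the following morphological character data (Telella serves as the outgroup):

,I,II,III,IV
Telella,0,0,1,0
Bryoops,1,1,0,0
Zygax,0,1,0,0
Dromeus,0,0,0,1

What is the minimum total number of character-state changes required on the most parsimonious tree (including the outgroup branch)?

4

Character polarity is set by the outgroup: the derived state is whichever differs from the outgroup's state, so for III the derived state is '0', and for the remaining characters it is '1'.
I: derived state '1' in Bryoops only — an autapomorphy, so it tells us nothing about relationships among taxa.
II (derived state '1') is shared by Bryoops and Zygax — a synapomorphy uniting that clade.
All ingroup taxa share the derived state '0' for III; it defines the ingroup but does not resolve relationships within it.
IV (derived state '1') is unique to Dromeus (autapomorphy; uninformative for grouping).
Most parsimonious ingroup topology: ((Bryoops,Zygax),Dromeus).
Changes per character on this tree: I: 1; II: 1; III: 1; IV: 1.
Total = 4.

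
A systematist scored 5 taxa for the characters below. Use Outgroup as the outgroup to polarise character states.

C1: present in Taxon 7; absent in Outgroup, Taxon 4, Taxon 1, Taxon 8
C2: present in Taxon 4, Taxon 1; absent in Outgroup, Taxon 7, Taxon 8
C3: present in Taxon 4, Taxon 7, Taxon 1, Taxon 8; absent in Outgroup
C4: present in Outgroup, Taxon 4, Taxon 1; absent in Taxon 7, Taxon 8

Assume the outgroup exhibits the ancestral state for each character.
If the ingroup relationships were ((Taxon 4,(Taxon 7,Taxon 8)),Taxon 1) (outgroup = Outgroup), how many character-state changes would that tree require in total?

Map each character onto ((Taxon 4,(Taxon 7,Taxon 8)),Taxon 1) (rooted by Outgroup) and count the minimum state changes it requires (Fitch parsimony):
C1: 1; C2: 2; C3: 1; C4: 1.
Total tree length = 5.

5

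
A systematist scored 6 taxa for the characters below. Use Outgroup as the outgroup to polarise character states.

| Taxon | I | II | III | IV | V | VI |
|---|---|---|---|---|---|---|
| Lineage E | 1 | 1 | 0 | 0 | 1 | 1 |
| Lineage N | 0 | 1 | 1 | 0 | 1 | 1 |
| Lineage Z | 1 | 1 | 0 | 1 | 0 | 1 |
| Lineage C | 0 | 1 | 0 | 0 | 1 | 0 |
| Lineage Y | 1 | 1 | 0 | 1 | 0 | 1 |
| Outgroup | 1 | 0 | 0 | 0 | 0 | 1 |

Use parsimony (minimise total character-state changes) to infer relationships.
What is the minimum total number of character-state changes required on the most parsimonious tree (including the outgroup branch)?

Character polarity is set by the outgroup: the derived state is whichever differs from the outgroup's state, so for I, VI the derived state is '0', and for the remaining characters it is '1'.
Only Lineage C and Lineage N show the derived state '0' for I, supporting them as a clade.
All ingroup taxa share the derived state '1' for II; it defines the ingroup but does not resolve relationships within it.
III: derived state '1' in Lineage N only — an autapomorphy, so it tells us nothing about relationships among taxa.
Only Lineage Y and Lineage Z show the derived state '1' for IV, supporting them as a clade.
V: derived state '1' in Lineage C, Lineage E, and Lineage N only — synapomorphy for {Lineage C, Lineage E, Lineage N}.
VI: derived state '0' in Lineage C only — an autapomorphy, so it tells us nothing about relationships among taxa.
Most parsimonious ingroup topology: (((Lineage N,Lineage C),Lineage E),(Lineage Z,Lineage Y)).
Changes per character on this tree: I: 1; II: 1; III: 1; IV: 1; V: 1; VI: 1.
Total = 6.

6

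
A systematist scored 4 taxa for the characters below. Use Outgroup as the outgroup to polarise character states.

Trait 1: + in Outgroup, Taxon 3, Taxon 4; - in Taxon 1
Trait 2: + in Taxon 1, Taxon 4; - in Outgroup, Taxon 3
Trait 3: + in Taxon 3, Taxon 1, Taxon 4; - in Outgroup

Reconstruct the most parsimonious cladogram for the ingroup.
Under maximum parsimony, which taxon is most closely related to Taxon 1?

Character polarity is set by the outgroup: the derived state is whichever differs from the outgroup's state, so for Trait 1 the derived state is '-', and for the remaining characters it is '+'.
Trait 1: derived state '-' in Taxon 1 only — an autapomorphy, so it tells us nothing about relationships among taxa.
Only Taxon 1 and Taxon 4 show the derived state '+' for Trait 2, supporting them as a clade.
Trait 3 (derived state '+') is shared by all ingroup taxa — unites the whole ingroup.
Most parsimonious ingroup topology: (Taxon 3,(Taxon 1,Taxon 4)).
Taxon 1 and Taxon 4 form a cherry on this tree, so they are sister taxa.

Taxon 4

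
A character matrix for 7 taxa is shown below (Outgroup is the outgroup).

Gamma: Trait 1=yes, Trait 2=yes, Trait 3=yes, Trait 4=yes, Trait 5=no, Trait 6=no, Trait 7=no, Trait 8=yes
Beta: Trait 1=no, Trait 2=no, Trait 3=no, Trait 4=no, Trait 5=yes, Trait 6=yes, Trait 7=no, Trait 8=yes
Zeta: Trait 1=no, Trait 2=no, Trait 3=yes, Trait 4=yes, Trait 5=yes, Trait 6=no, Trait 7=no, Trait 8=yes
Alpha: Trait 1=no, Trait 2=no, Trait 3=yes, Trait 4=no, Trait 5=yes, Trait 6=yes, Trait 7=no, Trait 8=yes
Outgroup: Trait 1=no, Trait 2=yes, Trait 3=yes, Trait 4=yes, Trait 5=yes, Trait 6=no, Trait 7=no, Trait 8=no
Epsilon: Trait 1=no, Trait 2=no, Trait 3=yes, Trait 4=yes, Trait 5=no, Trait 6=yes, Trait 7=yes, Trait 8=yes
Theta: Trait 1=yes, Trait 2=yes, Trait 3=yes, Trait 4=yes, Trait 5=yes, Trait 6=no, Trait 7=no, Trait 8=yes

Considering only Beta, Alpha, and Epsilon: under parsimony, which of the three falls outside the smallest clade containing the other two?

Epsilon

Character polarity is set by the outgroup: the derived state is whichever differs from the outgroup's state, so for Trait 2, Trait 3, Trait 4, Trait 5 the derived state is 'no', and for the remaining characters it is 'yes'.
Trait 1 (derived state 'yes') is shared by Gamma and Theta — a synapomorphy uniting that clade.
Trait 2: derived state 'no' in Alpha, Beta, Epsilon, and Zeta only — synapomorphy for {Alpha, Beta, Epsilon, Zeta}.
Trait 3 (derived state 'no') is unique to Beta (autapomorphy; uninformative for grouping).
Trait 4: derived state 'no' in Alpha and Beta only — synapomorphy for {Alpha, Beta}.
Trait 5 (state 'no') occurs in Epsilon and Gamma but conflicts with the nesting implied by the other characters — most parsimoniously interpreted as homoplasy.
Trait 6 (derived state 'yes') is shared by Alpha, Beta, and Epsilon — a synapomorphy uniting that clade.
Trait 7 (derived state 'yes') is unique to Epsilon (autapomorphy; uninformative for grouping).
Trait 8 (derived state 'yes') is shared by all ingroup taxa — unites the whole ingroup.
Most parsimonious ingroup topology: ((((Alpha,Beta),Epsilon),Zeta),(Theta,Gamma)).
Alpha and Beta share a more recent common ancestor with each other than either does with Epsilon, so Epsilon is the least closely related of the three.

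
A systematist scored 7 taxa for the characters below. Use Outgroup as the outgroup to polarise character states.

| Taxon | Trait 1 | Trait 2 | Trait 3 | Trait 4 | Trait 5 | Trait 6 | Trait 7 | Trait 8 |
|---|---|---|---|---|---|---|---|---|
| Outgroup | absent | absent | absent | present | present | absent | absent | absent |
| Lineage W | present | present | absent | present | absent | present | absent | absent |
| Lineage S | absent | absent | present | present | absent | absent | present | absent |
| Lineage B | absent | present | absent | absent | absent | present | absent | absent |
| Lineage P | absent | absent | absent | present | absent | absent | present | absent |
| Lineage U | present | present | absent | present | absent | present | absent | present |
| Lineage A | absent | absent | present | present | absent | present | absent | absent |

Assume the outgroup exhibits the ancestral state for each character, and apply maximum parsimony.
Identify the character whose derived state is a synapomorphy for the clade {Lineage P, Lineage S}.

Character polarity is set by the outgroup: the derived state is whichever differs from the outgroup's state, so for Trait 4, Trait 5 the derived state is 'absent', and for the remaining characters it is 'present'.
Only Lineage U and Lineage W show the derived state 'present' for Trait 1, supporting them as a clade.
Trait 2 (derived state 'present') is shared by Lineage B, Lineage U, and Lineage W — a synapomorphy uniting that clade.
Trait 3 groups Lineage A and Lineage S, which is incompatible with the clades supported by the remaining characters; treating it as convergent (homoplasy) costs fewer steps than any alternative tree.
Trait 4 (derived state 'absent') is unique to Lineage B (autapomorphy; uninformative for grouping).
Trait 5 (derived state 'absent') is shared by all ingroup taxa — unites the whole ingroup.
Only Lineage A, Lineage B, Lineage U, and Lineage W show the derived state 'present' for Trait 6, supporting them as a clade.
Only Lineage P and Lineage S show the derived state 'present' for Trait 7, supporting them as a clade.
Trait 8: derived state 'present' in Lineage U only — an autapomorphy, so it tells us nothing about relationships among taxa.
Most parsimonious ingroup topology: ((((Lineage W,Lineage U),Lineage B),Lineage A),(Lineage S,Lineage P)).
The clade {Lineage P, Lineage S} is supported by Trait 7: its derived state 'present' occurs in exactly those taxa and in no other taxon (including the outgroup).

Trait 7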